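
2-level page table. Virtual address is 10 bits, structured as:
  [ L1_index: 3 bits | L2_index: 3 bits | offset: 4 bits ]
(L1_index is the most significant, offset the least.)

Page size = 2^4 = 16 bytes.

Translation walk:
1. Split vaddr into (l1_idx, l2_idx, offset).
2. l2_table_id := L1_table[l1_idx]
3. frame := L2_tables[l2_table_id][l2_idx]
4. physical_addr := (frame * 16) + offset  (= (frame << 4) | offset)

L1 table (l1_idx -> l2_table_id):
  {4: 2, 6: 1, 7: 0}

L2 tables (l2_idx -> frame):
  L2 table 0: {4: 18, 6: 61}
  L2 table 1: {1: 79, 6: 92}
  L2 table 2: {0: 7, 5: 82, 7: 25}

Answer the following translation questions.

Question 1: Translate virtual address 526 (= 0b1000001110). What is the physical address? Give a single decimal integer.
Answer: 126

Derivation:
vaddr = 526 = 0b1000001110
Split: l1_idx=4, l2_idx=0, offset=14
L1[4] = 2
L2[2][0] = 7
paddr = 7 * 16 + 14 = 126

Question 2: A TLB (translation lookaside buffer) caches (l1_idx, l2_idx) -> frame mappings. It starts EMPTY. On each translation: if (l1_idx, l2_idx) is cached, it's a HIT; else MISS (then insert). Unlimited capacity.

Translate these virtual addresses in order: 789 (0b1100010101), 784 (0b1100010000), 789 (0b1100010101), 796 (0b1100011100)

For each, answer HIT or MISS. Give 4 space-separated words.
Answer: MISS HIT HIT HIT

Derivation:
vaddr=789: (6,1) not in TLB -> MISS, insert
vaddr=784: (6,1) in TLB -> HIT
vaddr=789: (6,1) in TLB -> HIT
vaddr=796: (6,1) in TLB -> HIT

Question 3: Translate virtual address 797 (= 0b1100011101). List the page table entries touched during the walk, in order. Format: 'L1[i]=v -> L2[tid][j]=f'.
Answer: L1[6]=1 -> L2[1][1]=79

Derivation:
vaddr = 797 = 0b1100011101
Split: l1_idx=6, l2_idx=1, offset=13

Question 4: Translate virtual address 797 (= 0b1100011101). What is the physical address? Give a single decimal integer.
vaddr = 797 = 0b1100011101
Split: l1_idx=6, l2_idx=1, offset=13
L1[6] = 1
L2[1][1] = 79
paddr = 79 * 16 + 13 = 1277

Answer: 1277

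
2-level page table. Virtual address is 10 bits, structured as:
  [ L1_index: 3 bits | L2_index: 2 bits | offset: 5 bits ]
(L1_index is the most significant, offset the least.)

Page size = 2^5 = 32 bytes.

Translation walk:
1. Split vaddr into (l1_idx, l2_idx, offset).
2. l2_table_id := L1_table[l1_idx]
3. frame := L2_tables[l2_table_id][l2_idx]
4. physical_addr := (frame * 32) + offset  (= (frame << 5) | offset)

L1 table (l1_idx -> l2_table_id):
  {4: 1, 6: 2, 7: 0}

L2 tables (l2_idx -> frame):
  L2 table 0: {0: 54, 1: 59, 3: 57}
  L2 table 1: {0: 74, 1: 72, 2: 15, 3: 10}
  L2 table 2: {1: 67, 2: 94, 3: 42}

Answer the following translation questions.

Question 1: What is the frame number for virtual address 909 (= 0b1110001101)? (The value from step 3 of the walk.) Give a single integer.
Answer: 54

Derivation:
vaddr = 909: l1_idx=7, l2_idx=0
L1[7] = 0; L2[0][0] = 54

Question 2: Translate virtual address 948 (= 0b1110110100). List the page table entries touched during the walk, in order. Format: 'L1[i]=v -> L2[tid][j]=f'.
Answer: L1[7]=0 -> L2[0][1]=59

Derivation:
vaddr = 948 = 0b1110110100
Split: l1_idx=7, l2_idx=1, offset=20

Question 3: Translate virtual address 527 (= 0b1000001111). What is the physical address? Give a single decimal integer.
vaddr = 527 = 0b1000001111
Split: l1_idx=4, l2_idx=0, offset=15
L1[4] = 1
L2[1][0] = 74
paddr = 74 * 32 + 15 = 2383

Answer: 2383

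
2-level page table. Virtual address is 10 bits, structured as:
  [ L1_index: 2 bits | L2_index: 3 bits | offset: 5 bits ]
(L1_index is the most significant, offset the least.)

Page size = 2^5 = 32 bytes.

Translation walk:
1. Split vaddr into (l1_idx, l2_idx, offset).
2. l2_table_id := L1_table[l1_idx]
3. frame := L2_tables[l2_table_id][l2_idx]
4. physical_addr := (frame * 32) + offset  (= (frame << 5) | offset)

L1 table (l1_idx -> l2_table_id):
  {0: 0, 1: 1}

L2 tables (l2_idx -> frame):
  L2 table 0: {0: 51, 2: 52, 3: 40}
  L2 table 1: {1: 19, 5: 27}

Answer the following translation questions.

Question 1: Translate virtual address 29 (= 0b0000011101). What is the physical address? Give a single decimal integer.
Answer: 1661

Derivation:
vaddr = 29 = 0b0000011101
Split: l1_idx=0, l2_idx=0, offset=29
L1[0] = 0
L2[0][0] = 51
paddr = 51 * 32 + 29 = 1661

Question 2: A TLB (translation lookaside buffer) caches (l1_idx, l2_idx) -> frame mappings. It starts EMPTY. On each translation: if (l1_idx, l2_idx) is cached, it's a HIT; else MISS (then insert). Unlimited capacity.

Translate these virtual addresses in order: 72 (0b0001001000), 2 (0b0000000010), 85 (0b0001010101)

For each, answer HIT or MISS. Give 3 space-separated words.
Answer: MISS MISS HIT

Derivation:
vaddr=72: (0,2) not in TLB -> MISS, insert
vaddr=2: (0,0) not in TLB -> MISS, insert
vaddr=85: (0,2) in TLB -> HIT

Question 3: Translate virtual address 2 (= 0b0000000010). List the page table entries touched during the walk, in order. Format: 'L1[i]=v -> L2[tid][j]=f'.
vaddr = 2 = 0b0000000010
Split: l1_idx=0, l2_idx=0, offset=2

Answer: L1[0]=0 -> L2[0][0]=51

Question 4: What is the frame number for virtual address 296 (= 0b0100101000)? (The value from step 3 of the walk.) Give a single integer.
Answer: 19

Derivation:
vaddr = 296: l1_idx=1, l2_idx=1
L1[1] = 1; L2[1][1] = 19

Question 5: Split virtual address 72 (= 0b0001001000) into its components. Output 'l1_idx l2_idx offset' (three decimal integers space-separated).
vaddr = 72 = 0b0001001000
  top 2 bits -> l1_idx = 0
  next 3 bits -> l2_idx = 2
  bottom 5 bits -> offset = 8

Answer: 0 2 8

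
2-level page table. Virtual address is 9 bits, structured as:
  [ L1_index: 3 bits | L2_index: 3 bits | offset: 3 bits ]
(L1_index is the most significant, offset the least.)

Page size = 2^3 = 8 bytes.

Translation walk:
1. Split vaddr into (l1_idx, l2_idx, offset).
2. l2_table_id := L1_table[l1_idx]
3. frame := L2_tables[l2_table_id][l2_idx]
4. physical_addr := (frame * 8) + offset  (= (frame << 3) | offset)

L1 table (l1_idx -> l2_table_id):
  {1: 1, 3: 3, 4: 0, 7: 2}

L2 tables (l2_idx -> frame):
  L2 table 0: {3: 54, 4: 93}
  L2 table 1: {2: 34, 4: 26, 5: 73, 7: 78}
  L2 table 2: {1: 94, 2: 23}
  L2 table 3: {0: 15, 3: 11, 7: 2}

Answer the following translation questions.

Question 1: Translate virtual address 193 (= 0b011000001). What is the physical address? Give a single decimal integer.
vaddr = 193 = 0b011000001
Split: l1_idx=3, l2_idx=0, offset=1
L1[3] = 3
L2[3][0] = 15
paddr = 15 * 8 + 1 = 121

Answer: 121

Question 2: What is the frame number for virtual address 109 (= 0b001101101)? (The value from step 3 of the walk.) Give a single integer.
Answer: 73

Derivation:
vaddr = 109: l1_idx=1, l2_idx=5
L1[1] = 1; L2[1][5] = 73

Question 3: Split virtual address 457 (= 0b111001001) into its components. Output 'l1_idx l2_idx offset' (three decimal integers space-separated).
vaddr = 457 = 0b111001001
  top 3 bits -> l1_idx = 7
  next 3 bits -> l2_idx = 1
  bottom 3 bits -> offset = 1

Answer: 7 1 1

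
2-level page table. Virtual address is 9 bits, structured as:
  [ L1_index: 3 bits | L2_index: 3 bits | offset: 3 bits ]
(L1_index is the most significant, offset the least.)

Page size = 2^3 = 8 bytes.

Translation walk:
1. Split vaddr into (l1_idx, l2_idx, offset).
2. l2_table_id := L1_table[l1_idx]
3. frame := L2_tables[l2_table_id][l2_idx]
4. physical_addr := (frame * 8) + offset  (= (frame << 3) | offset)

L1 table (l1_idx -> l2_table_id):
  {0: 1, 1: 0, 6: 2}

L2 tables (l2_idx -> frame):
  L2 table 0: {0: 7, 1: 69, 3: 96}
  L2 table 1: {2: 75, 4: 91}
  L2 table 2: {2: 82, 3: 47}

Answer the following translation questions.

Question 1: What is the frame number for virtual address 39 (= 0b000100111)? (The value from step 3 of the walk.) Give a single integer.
vaddr = 39: l1_idx=0, l2_idx=4
L1[0] = 1; L2[1][4] = 91

Answer: 91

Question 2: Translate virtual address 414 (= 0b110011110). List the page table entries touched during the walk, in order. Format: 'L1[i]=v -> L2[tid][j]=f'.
vaddr = 414 = 0b110011110
Split: l1_idx=6, l2_idx=3, offset=6

Answer: L1[6]=2 -> L2[2][3]=47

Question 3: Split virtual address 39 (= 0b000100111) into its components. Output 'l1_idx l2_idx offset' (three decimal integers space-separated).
Answer: 0 4 7

Derivation:
vaddr = 39 = 0b000100111
  top 3 bits -> l1_idx = 0
  next 3 bits -> l2_idx = 4
  bottom 3 bits -> offset = 7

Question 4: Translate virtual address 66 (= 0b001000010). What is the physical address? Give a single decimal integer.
vaddr = 66 = 0b001000010
Split: l1_idx=1, l2_idx=0, offset=2
L1[1] = 0
L2[0][0] = 7
paddr = 7 * 8 + 2 = 58

Answer: 58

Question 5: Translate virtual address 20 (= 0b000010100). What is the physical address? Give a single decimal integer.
Answer: 604

Derivation:
vaddr = 20 = 0b000010100
Split: l1_idx=0, l2_idx=2, offset=4
L1[0] = 1
L2[1][2] = 75
paddr = 75 * 8 + 4 = 604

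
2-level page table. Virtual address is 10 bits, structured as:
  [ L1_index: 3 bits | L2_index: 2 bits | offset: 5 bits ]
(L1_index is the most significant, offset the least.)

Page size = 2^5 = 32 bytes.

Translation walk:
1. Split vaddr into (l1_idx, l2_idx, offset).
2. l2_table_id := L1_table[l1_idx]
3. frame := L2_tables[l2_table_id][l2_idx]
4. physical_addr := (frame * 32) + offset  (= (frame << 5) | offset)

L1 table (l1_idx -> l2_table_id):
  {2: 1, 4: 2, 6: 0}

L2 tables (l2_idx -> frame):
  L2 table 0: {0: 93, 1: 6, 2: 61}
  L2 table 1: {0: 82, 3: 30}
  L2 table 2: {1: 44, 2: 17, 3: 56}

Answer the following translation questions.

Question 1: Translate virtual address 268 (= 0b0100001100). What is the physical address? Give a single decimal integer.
Answer: 2636

Derivation:
vaddr = 268 = 0b0100001100
Split: l1_idx=2, l2_idx=0, offset=12
L1[2] = 1
L2[1][0] = 82
paddr = 82 * 32 + 12 = 2636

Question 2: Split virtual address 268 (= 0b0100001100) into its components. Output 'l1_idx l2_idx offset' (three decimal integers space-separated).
vaddr = 268 = 0b0100001100
  top 3 bits -> l1_idx = 2
  next 2 bits -> l2_idx = 0
  bottom 5 bits -> offset = 12

Answer: 2 0 12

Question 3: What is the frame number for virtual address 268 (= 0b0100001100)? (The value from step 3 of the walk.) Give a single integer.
Answer: 82

Derivation:
vaddr = 268: l1_idx=2, l2_idx=0
L1[2] = 1; L2[1][0] = 82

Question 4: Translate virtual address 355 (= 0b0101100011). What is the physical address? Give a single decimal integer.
vaddr = 355 = 0b0101100011
Split: l1_idx=2, l2_idx=3, offset=3
L1[2] = 1
L2[1][3] = 30
paddr = 30 * 32 + 3 = 963

Answer: 963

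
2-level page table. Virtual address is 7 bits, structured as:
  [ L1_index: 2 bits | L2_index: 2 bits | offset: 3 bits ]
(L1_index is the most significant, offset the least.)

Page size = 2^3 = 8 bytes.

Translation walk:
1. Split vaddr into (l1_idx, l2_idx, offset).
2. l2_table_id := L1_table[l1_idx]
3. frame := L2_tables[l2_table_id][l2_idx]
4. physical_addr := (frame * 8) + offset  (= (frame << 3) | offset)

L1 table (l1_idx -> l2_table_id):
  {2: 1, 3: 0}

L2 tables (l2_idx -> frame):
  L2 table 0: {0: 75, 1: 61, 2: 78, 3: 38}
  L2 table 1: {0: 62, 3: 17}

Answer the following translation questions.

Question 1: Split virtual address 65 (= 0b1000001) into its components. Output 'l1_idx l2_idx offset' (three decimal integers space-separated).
Answer: 2 0 1

Derivation:
vaddr = 65 = 0b1000001
  top 2 bits -> l1_idx = 2
  next 2 bits -> l2_idx = 0
  bottom 3 bits -> offset = 1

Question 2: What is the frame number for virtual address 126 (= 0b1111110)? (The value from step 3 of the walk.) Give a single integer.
Answer: 38

Derivation:
vaddr = 126: l1_idx=3, l2_idx=3
L1[3] = 0; L2[0][3] = 38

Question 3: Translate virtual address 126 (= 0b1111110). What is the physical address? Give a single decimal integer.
Answer: 310

Derivation:
vaddr = 126 = 0b1111110
Split: l1_idx=3, l2_idx=3, offset=6
L1[3] = 0
L2[0][3] = 38
paddr = 38 * 8 + 6 = 310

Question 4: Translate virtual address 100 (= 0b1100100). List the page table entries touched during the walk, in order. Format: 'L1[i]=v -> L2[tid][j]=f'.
Answer: L1[3]=0 -> L2[0][0]=75

Derivation:
vaddr = 100 = 0b1100100
Split: l1_idx=3, l2_idx=0, offset=4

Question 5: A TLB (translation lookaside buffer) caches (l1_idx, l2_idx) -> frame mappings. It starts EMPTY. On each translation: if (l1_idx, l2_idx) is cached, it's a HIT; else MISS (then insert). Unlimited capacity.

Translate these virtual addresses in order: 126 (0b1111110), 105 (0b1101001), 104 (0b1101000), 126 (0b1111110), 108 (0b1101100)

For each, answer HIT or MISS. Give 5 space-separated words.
vaddr=126: (3,3) not in TLB -> MISS, insert
vaddr=105: (3,1) not in TLB -> MISS, insert
vaddr=104: (3,1) in TLB -> HIT
vaddr=126: (3,3) in TLB -> HIT
vaddr=108: (3,1) in TLB -> HIT

Answer: MISS MISS HIT HIT HIT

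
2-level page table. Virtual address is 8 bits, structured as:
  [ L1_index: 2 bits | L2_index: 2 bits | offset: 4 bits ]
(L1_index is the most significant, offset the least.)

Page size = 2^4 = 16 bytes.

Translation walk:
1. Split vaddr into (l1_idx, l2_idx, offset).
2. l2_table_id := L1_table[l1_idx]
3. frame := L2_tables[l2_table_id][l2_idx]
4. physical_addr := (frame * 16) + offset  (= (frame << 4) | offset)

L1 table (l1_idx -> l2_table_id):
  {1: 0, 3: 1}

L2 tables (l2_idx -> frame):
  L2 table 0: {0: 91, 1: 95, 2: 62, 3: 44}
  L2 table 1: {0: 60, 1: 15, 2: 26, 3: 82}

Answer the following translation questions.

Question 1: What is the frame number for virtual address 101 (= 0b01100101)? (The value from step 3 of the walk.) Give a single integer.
Answer: 62

Derivation:
vaddr = 101: l1_idx=1, l2_idx=2
L1[1] = 0; L2[0][2] = 62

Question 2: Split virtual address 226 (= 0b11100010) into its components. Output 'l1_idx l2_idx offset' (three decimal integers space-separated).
vaddr = 226 = 0b11100010
  top 2 bits -> l1_idx = 3
  next 2 bits -> l2_idx = 2
  bottom 4 bits -> offset = 2

Answer: 3 2 2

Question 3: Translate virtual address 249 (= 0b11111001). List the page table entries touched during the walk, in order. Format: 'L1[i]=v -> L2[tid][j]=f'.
Answer: L1[3]=1 -> L2[1][3]=82

Derivation:
vaddr = 249 = 0b11111001
Split: l1_idx=3, l2_idx=3, offset=9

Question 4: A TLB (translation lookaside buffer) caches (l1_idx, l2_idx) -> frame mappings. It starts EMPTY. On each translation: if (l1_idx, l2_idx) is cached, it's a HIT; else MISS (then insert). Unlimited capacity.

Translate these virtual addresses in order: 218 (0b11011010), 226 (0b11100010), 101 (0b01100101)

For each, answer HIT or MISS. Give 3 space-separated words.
vaddr=218: (3,1) not in TLB -> MISS, insert
vaddr=226: (3,2) not in TLB -> MISS, insert
vaddr=101: (1,2) not in TLB -> MISS, insert

Answer: MISS MISS MISS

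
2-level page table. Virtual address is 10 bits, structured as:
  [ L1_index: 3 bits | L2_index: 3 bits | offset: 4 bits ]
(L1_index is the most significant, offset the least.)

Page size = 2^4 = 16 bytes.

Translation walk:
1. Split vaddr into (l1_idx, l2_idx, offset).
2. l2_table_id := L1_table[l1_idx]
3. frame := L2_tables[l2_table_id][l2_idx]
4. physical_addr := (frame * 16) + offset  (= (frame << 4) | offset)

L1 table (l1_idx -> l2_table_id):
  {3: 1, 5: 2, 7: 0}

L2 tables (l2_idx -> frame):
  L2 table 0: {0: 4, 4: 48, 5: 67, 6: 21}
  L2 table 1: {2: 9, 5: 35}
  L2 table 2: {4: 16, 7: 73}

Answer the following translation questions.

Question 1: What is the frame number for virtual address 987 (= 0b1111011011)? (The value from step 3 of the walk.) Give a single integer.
vaddr = 987: l1_idx=7, l2_idx=5
L1[7] = 0; L2[0][5] = 67

Answer: 67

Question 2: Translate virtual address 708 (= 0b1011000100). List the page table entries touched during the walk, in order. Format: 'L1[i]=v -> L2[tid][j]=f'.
vaddr = 708 = 0b1011000100
Split: l1_idx=5, l2_idx=4, offset=4

Answer: L1[5]=2 -> L2[2][4]=16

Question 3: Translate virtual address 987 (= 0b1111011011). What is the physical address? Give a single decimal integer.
vaddr = 987 = 0b1111011011
Split: l1_idx=7, l2_idx=5, offset=11
L1[7] = 0
L2[0][5] = 67
paddr = 67 * 16 + 11 = 1083

Answer: 1083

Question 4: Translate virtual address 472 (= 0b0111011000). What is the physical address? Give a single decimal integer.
vaddr = 472 = 0b0111011000
Split: l1_idx=3, l2_idx=5, offset=8
L1[3] = 1
L2[1][5] = 35
paddr = 35 * 16 + 8 = 568

Answer: 568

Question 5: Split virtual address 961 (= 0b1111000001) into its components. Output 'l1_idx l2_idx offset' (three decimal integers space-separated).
vaddr = 961 = 0b1111000001
  top 3 bits -> l1_idx = 7
  next 3 bits -> l2_idx = 4
  bottom 4 bits -> offset = 1

Answer: 7 4 1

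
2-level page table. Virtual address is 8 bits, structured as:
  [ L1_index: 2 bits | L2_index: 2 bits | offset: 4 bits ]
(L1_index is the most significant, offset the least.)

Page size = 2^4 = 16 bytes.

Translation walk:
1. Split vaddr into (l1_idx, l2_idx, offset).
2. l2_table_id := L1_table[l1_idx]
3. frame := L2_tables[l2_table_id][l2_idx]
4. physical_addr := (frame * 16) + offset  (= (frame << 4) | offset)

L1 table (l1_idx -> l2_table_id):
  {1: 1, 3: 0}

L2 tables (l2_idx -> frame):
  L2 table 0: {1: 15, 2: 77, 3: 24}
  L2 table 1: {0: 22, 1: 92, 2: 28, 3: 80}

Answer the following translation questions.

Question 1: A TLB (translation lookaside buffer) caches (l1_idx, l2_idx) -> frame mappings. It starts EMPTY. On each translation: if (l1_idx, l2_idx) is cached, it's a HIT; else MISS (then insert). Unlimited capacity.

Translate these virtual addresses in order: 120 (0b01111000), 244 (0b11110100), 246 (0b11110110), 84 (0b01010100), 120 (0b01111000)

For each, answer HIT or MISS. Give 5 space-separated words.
Answer: MISS MISS HIT MISS HIT

Derivation:
vaddr=120: (1,3) not in TLB -> MISS, insert
vaddr=244: (3,3) not in TLB -> MISS, insert
vaddr=246: (3,3) in TLB -> HIT
vaddr=84: (1,1) not in TLB -> MISS, insert
vaddr=120: (1,3) in TLB -> HIT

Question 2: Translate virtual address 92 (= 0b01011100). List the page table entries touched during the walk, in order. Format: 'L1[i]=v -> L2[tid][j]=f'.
vaddr = 92 = 0b01011100
Split: l1_idx=1, l2_idx=1, offset=12

Answer: L1[1]=1 -> L2[1][1]=92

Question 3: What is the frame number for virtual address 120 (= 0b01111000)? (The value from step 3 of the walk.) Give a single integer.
Answer: 80

Derivation:
vaddr = 120: l1_idx=1, l2_idx=3
L1[1] = 1; L2[1][3] = 80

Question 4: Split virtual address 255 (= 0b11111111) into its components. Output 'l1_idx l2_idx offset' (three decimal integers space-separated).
vaddr = 255 = 0b11111111
  top 2 bits -> l1_idx = 3
  next 2 bits -> l2_idx = 3
  bottom 4 bits -> offset = 15

Answer: 3 3 15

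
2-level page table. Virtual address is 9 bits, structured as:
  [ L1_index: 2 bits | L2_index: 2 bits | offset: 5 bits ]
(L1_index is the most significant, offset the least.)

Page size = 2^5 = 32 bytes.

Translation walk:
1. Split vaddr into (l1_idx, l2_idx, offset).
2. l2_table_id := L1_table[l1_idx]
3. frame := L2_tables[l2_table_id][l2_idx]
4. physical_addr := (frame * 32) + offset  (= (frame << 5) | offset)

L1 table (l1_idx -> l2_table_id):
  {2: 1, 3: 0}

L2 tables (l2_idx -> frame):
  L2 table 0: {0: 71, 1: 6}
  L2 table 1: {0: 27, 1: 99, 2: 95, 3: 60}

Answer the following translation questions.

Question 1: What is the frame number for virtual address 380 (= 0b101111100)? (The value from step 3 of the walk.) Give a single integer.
vaddr = 380: l1_idx=2, l2_idx=3
L1[2] = 1; L2[1][3] = 60

Answer: 60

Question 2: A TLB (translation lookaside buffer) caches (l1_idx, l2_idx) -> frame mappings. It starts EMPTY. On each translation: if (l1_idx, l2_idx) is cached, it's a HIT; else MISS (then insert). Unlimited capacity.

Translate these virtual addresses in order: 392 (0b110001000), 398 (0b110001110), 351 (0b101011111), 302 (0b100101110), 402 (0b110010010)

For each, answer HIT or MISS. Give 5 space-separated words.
vaddr=392: (3,0) not in TLB -> MISS, insert
vaddr=398: (3,0) in TLB -> HIT
vaddr=351: (2,2) not in TLB -> MISS, insert
vaddr=302: (2,1) not in TLB -> MISS, insert
vaddr=402: (3,0) in TLB -> HIT

Answer: MISS HIT MISS MISS HIT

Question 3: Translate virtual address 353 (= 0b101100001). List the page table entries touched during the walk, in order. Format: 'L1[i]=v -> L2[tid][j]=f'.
Answer: L1[2]=1 -> L2[1][3]=60

Derivation:
vaddr = 353 = 0b101100001
Split: l1_idx=2, l2_idx=3, offset=1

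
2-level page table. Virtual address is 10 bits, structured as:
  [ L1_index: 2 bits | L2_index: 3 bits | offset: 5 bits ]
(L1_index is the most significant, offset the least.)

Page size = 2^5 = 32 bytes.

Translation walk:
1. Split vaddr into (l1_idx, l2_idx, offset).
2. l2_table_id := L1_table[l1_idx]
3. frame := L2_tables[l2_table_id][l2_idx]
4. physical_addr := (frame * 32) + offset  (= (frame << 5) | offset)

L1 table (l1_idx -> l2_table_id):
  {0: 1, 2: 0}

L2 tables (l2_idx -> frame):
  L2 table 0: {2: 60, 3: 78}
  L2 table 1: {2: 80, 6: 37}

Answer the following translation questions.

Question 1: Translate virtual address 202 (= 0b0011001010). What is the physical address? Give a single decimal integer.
vaddr = 202 = 0b0011001010
Split: l1_idx=0, l2_idx=6, offset=10
L1[0] = 1
L2[1][6] = 37
paddr = 37 * 32 + 10 = 1194

Answer: 1194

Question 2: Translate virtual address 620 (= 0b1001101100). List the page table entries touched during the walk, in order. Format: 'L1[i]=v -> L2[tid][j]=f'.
Answer: L1[2]=0 -> L2[0][3]=78

Derivation:
vaddr = 620 = 0b1001101100
Split: l1_idx=2, l2_idx=3, offset=12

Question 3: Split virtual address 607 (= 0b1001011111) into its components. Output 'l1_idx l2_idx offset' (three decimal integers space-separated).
vaddr = 607 = 0b1001011111
  top 2 bits -> l1_idx = 2
  next 3 bits -> l2_idx = 2
  bottom 5 bits -> offset = 31

Answer: 2 2 31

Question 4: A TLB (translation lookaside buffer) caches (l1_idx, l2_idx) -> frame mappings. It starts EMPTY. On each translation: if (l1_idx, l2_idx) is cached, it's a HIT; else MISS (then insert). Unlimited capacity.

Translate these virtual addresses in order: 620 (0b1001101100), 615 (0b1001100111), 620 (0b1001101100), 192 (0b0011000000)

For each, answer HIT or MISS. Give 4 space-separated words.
Answer: MISS HIT HIT MISS

Derivation:
vaddr=620: (2,3) not in TLB -> MISS, insert
vaddr=615: (2,3) in TLB -> HIT
vaddr=620: (2,3) in TLB -> HIT
vaddr=192: (0,6) not in TLB -> MISS, insert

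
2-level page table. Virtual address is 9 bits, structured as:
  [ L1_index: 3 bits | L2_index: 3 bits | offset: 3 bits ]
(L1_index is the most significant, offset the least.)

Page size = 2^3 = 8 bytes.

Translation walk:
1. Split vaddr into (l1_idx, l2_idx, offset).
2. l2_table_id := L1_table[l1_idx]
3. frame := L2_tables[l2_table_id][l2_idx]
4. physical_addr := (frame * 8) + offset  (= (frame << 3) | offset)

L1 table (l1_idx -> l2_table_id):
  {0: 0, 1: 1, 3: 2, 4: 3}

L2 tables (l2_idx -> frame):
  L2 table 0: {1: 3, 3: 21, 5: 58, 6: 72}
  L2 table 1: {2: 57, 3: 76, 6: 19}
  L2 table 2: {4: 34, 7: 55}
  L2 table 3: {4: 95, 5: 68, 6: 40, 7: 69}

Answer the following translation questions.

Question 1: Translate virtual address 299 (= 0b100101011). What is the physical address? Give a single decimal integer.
vaddr = 299 = 0b100101011
Split: l1_idx=4, l2_idx=5, offset=3
L1[4] = 3
L2[3][5] = 68
paddr = 68 * 8 + 3 = 547

Answer: 547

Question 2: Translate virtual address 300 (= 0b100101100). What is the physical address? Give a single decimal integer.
Answer: 548

Derivation:
vaddr = 300 = 0b100101100
Split: l1_idx=4, l2_idx=5, offset=4
L1[4] = 3
L2[3][5] = 68
paddr = 68 * 8 + 4 = 548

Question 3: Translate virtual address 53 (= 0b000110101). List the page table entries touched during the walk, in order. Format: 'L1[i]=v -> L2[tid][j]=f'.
Answer: L1[0]=0 -> L2[0][6]=72

Derivation:
vaddr = 53 = 0b000110101
Split: l1_idx=0, l2_idx=6, offset=5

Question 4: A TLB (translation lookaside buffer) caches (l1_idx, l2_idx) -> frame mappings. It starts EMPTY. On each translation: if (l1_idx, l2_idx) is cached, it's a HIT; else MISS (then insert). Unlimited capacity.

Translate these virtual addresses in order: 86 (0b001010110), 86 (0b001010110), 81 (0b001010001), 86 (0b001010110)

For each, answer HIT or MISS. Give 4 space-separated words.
Answer: MISS HIT HIT HIT

Derivation:
vaddr=86: (1,2) not in TLB -> MISS, insert
vaddr=86: (1,2) in TLB -> HIT
vaddr=81: (1,2) in TLB -> HIT
vaddr=86: (1,2) in TLB -> HIT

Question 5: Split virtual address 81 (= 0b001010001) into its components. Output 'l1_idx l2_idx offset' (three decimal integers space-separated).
vaddr = 81 = 0b001010001
  top 3 bits -> l1_idx = 1
  next 3 bits -> l2_idx = 2
  bottom 3 bits -> offset = 1

Answer: 1 2 1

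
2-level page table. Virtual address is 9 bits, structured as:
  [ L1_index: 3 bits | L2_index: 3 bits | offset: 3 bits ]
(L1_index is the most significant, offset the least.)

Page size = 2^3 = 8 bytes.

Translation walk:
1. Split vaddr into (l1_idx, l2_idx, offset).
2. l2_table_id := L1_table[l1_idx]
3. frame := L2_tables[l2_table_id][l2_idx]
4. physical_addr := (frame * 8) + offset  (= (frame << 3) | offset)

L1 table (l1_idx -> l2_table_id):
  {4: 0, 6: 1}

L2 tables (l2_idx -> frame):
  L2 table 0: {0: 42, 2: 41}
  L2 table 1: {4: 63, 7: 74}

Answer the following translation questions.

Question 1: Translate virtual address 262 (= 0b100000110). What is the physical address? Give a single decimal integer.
vaddr = 262 = 0b100000110
Split: l1_idx=4, l2_idx=0, offset=6
L1[4] = 0
L2[0][0] = 42
paddr = 42 * 8 + 6 = 342

Answer: 342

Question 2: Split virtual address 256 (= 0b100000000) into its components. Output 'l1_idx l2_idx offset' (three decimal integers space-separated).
vaddr = 256 = 0b100000000
  top 3 bits -> l1_idx = 4
  next 3 bits -> l2_idx = 0
  bottom 3 bits -> offset = 0

Answer: 4 0 0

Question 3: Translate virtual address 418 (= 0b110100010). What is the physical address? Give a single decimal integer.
Answer: 506

Derivation:
vaddr = 418 = 0b110100010
Split: l1_idx=6, l2_idx=4, offset=2
L1[6] = 1
L2[1][4] = 63
paddr = 63 * 8 + 2 = 506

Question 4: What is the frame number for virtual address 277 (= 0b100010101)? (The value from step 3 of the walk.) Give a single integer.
vaddr = 277: l1_idx=4, l2_idx=2
L1[4] = 0; L2[0][2] = 41

Answer: 41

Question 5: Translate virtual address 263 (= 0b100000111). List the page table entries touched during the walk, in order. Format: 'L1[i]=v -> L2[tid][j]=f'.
vaddr = 263 = 0b100000111
Split: l1_idx=4, l2_idx=0, offset=7

Answer: L1[4]=0 -> L2[0][0]=42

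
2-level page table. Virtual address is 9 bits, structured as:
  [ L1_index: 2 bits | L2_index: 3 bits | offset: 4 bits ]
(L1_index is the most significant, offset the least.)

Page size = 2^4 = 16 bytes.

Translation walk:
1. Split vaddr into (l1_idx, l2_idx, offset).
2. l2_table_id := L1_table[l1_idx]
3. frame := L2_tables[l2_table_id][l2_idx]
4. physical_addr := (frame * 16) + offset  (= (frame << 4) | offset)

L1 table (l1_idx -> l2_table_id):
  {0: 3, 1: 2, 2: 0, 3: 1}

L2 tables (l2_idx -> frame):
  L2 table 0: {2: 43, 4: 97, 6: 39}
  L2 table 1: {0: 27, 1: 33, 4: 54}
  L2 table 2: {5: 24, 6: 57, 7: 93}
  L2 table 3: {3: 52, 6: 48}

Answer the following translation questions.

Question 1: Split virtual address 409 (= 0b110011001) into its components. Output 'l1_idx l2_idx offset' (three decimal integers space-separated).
vaddr = 409 = 0b110011001
  top 2 bits -> l1_idx = 3
  next 3 bits -> l2_idx = 1
  bottom 4 bits -> offset = 9

Answer: 3 1 9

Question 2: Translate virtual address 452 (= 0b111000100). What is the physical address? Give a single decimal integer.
Answer: 868

Derivation:
vaddr = 452 = 0b111000100
Split: l1_idx=3, l2_idx=4, offset=4
L1[3] = 1
L2[1][4] = 54
paddr = 54 * 16 + 4 = 868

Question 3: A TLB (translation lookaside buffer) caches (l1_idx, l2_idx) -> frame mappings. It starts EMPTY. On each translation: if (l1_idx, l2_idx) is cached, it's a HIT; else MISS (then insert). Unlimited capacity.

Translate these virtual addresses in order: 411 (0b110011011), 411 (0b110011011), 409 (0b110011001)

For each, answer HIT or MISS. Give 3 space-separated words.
Answer: MISS HIT HIT

Derivation:
vaddr=411: (3,1) not in TLB -> MISS, insert
vaddr=411: (3,1) in TLB -> HIT
vaddr=409: (3,1) in TLB -> HIT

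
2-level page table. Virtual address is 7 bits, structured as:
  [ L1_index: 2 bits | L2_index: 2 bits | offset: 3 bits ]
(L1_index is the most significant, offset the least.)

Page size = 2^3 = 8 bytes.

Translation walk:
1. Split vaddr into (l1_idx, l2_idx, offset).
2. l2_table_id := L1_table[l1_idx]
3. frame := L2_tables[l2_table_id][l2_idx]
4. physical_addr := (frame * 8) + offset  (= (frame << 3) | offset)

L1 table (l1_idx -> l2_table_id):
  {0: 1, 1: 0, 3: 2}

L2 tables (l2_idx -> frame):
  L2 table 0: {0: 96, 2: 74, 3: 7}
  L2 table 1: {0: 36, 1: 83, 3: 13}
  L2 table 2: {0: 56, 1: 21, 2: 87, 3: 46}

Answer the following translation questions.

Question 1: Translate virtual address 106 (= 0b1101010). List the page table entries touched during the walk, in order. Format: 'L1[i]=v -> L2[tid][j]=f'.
Answer: L1[3]=2 -> L2[2][1]=21

Derivation:
vaddr = 106 = 0b1101010
Split: l1_idx=3, l2_idx=1, offset=2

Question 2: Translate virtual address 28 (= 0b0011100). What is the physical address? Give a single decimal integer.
Answer: 108

Derivation:
vaddr = 28 = 0b0011100
Split: l1_idx=0, l2_idx=3, offset=4
L1[0] = 1
L2[1][3] = 13
paddr = 13 * 8 + 4 = 108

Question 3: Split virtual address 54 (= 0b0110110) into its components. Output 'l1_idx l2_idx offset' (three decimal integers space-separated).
vaddr = 54 = 0b0110110
  top 2 bits -> l1_idx = 1
  next 2 bits -> l2_idx = 2
  bottom 3 bits -> offset = 6

Answer: 1 2 6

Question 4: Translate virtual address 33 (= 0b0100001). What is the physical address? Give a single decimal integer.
Answer: 769

Derivation:
vaddr = 33 = 0b0100001
Split: l1_idx=1, l2_idx=0, offset=1
L1[1] = 0
L2[0][0] = 96
paddr = 96 * 8 + 1 = 769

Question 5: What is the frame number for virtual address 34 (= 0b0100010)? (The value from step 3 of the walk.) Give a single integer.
vaddr = 34: l1_idx=1, l2_idx=0
L1[1] = 0; L2[0][0] = 96

Answer: 96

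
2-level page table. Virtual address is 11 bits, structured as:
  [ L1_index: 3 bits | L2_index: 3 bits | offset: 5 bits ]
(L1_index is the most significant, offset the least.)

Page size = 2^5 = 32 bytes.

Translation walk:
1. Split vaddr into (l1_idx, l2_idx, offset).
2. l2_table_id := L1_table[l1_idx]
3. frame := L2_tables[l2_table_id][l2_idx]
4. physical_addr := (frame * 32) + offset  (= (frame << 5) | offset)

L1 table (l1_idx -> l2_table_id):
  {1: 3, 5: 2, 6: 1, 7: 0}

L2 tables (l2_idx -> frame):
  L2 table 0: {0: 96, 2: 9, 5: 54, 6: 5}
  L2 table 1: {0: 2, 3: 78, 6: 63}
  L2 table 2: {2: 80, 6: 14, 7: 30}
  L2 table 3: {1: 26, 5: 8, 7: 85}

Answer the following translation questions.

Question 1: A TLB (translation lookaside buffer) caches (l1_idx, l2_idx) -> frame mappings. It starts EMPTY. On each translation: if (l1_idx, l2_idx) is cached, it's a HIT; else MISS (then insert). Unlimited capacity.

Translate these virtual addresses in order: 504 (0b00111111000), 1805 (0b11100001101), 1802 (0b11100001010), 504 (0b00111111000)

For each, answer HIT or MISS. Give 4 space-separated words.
Answer: MISS MISS HIT HIT

Derivation:
vaddr=504: (1,7) not in TLB -> MISS, insert
vaddr=1805: (7,0) not in TLB -> MISS, insert
vaddr=1802: (7,0) in TLB -> HIT
vaddr=504: (1,7) in TLB -> HIT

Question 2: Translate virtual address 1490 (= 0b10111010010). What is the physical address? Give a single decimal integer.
Answer: 466

Derivation:
vaddr = 1490 = 0b10111010010
Split: l1_idx=5, l2_idx=6, offset=18
L1[5] = 2
L2[2][6] = 14
paddr = 14 * 32 + 18 = 466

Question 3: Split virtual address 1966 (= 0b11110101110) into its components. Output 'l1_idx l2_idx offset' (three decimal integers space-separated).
vaddr = 1966 = 0b11110101110
  top 3 bits -> l1_idx = 7
  next 3 bits -> l2_idx = 5
  bottom 5 bits -> offset = 14

Answer: 7 5 14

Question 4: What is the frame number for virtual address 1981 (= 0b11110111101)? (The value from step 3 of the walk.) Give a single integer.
vaddr = 1981: l1_idx=7, l2_idx=5
L1[7] = 0; L2[0][5] = 54

Answer: 54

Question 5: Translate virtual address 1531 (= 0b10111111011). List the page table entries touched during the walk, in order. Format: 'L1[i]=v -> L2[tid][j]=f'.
vaddr = 1531 = 0b10111111011
Split: l1_idx=5, l2_idx=7, offset=27

Answer: L1[5]=2 -> L2[2][7]=30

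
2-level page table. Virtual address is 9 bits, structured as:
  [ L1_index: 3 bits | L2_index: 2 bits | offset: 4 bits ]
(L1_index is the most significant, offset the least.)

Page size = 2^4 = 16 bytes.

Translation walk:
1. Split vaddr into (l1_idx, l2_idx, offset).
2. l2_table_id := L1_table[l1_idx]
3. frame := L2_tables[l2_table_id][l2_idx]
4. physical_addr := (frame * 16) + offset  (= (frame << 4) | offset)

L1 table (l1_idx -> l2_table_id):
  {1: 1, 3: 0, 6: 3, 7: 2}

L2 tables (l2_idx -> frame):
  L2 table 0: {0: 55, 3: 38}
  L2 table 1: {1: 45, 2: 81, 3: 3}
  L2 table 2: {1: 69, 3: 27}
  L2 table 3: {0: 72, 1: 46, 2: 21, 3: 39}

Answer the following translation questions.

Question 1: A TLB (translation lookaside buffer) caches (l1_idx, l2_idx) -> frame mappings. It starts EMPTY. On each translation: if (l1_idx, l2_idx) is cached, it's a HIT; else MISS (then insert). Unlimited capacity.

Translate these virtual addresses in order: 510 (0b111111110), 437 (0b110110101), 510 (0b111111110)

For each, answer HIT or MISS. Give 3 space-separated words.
vaddr=510: (7,3) not in TLB -> MISS, insert
vaddr=437: (6,3) not in TLB -> MISS, insert
vaddr=510: (7,3) in TLB -> HIT

Answer: MISS MISS HIT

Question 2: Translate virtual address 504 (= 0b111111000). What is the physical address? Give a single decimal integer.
vaddr = 504 = 0b111111000
Split: l1_idx=7, l2_idx=3, offset=8
L1[7] = 2
L2[2][3] = 27
paddr = 27 * 16 + 8 = 440

Answer: 440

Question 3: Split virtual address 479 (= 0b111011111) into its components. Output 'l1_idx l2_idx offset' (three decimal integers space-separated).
Answer: 7 1 15

Derivation:
vaddr = 479 = 0b111011111
  top 3 bits -> l1_idx = 7
  next 2 bits -> l2_idx = 1
  bottom 4 bits -> offset = 15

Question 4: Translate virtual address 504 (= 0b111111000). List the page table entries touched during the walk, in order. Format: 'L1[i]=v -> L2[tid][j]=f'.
vaddr = 504 = 0b111111000
Split: l1_idx=7, l2_idx=3, offset=8

Answer: L1[7]=2 -> L2[2][3]=27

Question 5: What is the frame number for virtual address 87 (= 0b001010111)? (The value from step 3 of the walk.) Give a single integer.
vaddr = 87: l1_idx=1, l2_idx=1
L1[1] = 1; L2[1][1] = 45

Answer: 45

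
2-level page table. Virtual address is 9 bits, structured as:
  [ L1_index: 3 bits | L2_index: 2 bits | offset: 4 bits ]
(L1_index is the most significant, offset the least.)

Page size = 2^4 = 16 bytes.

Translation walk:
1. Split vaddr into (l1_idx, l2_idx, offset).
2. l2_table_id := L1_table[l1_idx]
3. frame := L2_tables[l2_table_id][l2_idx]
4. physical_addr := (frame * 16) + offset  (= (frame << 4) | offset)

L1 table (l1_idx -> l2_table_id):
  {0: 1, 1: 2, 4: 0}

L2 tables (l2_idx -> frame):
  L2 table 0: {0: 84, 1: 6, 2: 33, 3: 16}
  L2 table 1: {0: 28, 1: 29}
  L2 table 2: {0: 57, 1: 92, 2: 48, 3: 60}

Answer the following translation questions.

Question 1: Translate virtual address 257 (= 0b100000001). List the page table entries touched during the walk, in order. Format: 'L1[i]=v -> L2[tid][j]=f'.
Answer: L1[4]=0 -> L2[0][0]=84

Derivation:
vaddr = 257 = 0b100000001
Split: l1_idx=4, l2_idx=0, offset=1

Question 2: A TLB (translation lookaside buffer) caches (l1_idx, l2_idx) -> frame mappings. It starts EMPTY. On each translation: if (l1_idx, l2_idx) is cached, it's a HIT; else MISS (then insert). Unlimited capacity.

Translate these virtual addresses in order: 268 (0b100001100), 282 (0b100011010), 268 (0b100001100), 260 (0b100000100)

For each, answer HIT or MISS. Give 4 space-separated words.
Answer: MISS MISS HIT HIT

Derivation:
vaddr=268: (4,0) not in TLB -> MISS, insert
vaddr=282: (4,1) not in TLB -> MISS, insert
vaddr=268: (4,0) in TLB -> HIT
vaddr=260: (4,0) in TLB -> HIT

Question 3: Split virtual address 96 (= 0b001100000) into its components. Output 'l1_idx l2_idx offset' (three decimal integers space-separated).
Answer: 1 2 0

Derivation:
vaddr = 96 = 0b001100000
  top 3 bits -> l1_idx = 1
  next 2 bits -> l2_idx = 2
  bottom 4 bits -> offset = 0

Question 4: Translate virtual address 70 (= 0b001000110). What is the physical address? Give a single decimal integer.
vaddr = 70 = 0b001000110
Split: l1_idx=1, l2_idx=0, offset=6
L1[1] = 2
L2[2][0] = 57
paddr = 57 * 16 + 6 = 918

Answer: 918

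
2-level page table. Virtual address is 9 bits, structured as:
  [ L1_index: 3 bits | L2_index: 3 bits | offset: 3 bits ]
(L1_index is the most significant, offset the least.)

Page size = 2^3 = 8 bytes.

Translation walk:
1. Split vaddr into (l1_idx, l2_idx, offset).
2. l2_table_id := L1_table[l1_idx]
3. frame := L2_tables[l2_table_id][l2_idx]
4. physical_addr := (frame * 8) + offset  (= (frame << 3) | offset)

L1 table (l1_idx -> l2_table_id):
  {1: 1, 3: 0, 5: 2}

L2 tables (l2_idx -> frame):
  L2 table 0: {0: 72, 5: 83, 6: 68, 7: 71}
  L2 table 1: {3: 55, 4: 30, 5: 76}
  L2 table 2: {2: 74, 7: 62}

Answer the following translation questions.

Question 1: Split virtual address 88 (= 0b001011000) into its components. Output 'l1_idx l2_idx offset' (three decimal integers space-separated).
Answer: 1 3 0

Derivation:
vaddr = 88 = 0b001011000
  top 3 bits -> l1_idx = 1
  next 3 bits -> l2_idx = 3
  bottom 3 bits -> offset = 0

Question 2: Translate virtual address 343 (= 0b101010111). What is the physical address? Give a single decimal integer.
Answer: 599

Derivation:
vaddr = 343 = 0b101010111
Split: l1_idx=5, l2_idx=2, offset=7
L1[5] = 2
L2[2][2] = 74
paddr = 74 * 8 + 7 = 599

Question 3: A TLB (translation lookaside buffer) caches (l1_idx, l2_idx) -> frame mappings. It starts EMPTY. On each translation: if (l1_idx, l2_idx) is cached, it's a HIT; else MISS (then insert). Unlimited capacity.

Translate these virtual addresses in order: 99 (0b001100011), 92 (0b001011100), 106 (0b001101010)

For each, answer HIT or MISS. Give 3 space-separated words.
vaddr=99: (1,4) not in TLB -> MISS, insert
vaddr=92: (1,3) not in TLB -> MISS, insert
vaddr=106: (1,5) not in TLB -> MISS, insert

Answer: MISS MISS MISS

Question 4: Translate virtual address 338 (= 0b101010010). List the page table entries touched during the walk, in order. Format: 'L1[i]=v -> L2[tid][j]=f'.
Answer: L1[5]=2 -> L2[2][2]=74

Derivation:
vaddr = 338 = 0b101010010
Split: l1_idx=5, l2_idx=2, offset=2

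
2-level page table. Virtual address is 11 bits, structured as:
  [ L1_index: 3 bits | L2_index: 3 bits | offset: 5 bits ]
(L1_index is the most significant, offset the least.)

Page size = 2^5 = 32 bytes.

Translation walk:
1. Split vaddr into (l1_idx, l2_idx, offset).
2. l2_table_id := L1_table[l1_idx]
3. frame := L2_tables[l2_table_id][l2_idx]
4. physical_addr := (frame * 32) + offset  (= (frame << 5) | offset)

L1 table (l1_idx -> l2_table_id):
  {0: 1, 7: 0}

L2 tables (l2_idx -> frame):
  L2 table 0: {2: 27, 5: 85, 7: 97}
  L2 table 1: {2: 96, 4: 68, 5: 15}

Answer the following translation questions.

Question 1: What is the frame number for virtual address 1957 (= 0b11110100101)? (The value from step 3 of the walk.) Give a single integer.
Answer: 85

Derivation:
vaddr = 1957: l1_idx=7, l2_idx=5
L1[7] = 0; L2[0][5] = 85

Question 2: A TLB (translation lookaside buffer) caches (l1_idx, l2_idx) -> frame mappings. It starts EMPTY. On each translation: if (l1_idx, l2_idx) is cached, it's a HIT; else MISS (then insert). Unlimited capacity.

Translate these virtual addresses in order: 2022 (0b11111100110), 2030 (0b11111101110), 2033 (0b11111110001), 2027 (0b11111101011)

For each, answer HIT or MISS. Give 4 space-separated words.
vaddr=2022: (7,7) not in TLB -> MISS, insert
vaddr=2030: (7,7) in TLB -> HIT
vaddr=2033: (7,7) in TLB -> HIT
vaddr=2027: (7,7) in TLB -> HIT

Answer: MISS HIT HIT HIT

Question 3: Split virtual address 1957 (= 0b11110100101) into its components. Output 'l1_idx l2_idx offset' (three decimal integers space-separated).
vaddr = 1957 = 0b11110100101
  top 3 bits -> l1_idx = 7
  next 3 bits -> l2_idx = 5
  bottom 5 bits -> offset = 5

Answer: 7 5 5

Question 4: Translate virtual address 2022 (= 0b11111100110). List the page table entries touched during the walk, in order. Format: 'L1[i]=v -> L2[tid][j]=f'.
vaddr = 2022 = 0b11111100110
Split: l1_idx=7, l2_idx=7, offset=6

Answer: L1[7]=0 -> L2[0][7]=97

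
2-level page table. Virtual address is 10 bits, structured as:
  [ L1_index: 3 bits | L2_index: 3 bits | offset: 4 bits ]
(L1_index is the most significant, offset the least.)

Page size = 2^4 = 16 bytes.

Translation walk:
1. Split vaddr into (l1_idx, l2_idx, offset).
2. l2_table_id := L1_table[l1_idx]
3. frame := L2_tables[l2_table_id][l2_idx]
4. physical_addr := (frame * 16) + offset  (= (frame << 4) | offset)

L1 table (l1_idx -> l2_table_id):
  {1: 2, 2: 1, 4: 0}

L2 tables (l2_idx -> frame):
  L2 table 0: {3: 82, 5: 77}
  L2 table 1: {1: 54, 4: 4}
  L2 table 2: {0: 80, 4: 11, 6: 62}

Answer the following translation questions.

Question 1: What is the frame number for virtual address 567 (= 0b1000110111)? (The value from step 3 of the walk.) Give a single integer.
Answer: 82

Derivation:
vaddr = 567: l1_idx=4, l2_idx=3
L1[4] = 0; L2[0][3] = 82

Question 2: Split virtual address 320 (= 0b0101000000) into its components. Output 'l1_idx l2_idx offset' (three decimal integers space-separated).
Answer: 2 4 0

Derivation:
vaddr = 320 = 0b0101000000
  top 3 bits -> l1_idx = 2
  next 3 bits -> l2_idx = 4
  bottom 4 bits -> offset = 0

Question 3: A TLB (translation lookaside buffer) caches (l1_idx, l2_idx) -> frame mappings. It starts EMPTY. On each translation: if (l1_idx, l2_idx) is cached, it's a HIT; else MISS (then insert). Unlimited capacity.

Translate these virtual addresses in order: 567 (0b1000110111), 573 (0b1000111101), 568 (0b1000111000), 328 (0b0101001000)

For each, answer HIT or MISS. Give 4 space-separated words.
vaddr=567: (4,3) not in TLB -> MISS, insert
vaddr=573: (4,3) in TLB -> HIT
vaddr=568: (4,3) in TLB -> HIT
vaddr=328: (2,4) not in TLB -> MISS, insert

Answer: MISS HIT HIT MISS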